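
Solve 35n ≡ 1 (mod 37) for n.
Since 37 is prime, by Fermat 35^(-1) ≡ 35^{35} ≡ 18 (mod 37). Verify: 35 × 18 = 630 ≡ 1 (mod 37)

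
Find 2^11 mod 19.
By repeated squaring mod 19: 2^{1}≡2, 2^{2}≡4, 2^{4}≡16, 2^{8}≡9. Then 2^{11} = 2^{8+2+1} ≡ 9 × 4 × 2 ≡ 15 mod 19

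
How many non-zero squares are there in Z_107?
The squaring map on Z_107* is 2-to-1, so there are (106)/2 = 53 QRs.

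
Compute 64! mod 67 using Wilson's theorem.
(66)! = (64)! × (65) × (66) ≡ -1 mod 67. So (64)! ≡ -1 × [(66)(65)]^(-1) ≡ 33 mod 67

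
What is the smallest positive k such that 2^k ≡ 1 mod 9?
Powers of 2 mod 9: 2^1≡2, 2^2≡4, 2^3≡8, 2^4≡7, 2^5≡5, 2^6≡1. So the order of 2 is 6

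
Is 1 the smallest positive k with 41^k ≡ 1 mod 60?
Powers of 41 mod 60: 41^1≡41, 41^2≡1. 41^1≡41≢1, so ord ≠ 1. No, the actual order is 2.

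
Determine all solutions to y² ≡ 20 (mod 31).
The square roots of 20 mod 31 are 19 and 12. Verify: 19² = 361 ≡ 20 (mod 31)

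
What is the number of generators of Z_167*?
Number of primitive roots mod 167 = φ(p-1) = φ(166) = 82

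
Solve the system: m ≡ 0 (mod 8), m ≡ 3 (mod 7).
M = 8 × 7 = 56. M₁ = 7, y₁ ≡ 7 (mod 8). M₂ = 8, y₂ ≡ 1 (mod 7). m = 0×7×7 + 3×8×1 ≡ 24 (mod 56)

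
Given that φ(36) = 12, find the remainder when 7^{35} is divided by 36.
By Euler: 7^{12} ≡ 1 (mod 36) since gcd(7, 36) = 1. 35 = 2×12 + 11. So 7^{35} ≡ 7^{11} ≡ 31 (mod 36)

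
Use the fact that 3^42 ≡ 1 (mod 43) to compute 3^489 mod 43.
By Fermat: 3^{42} ≡ 1 (mod 43). 489 ≡ 27 (mod 42). So 3^{489} ≡ 3^{27} ≡ 2 (mod 43)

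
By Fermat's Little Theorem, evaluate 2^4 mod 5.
By Fermat's Little Theorem, 2^{4} ≡ 1 mod 5 since 5 is prime and gcd(2, 5) = 1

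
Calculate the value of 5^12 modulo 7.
Using Fermat: 5^{6} ≡ 1 (mod 7). 12 ≡ 0 (mod 6). So 5^{12} ≡ 5^{0} ≡ 1 (mod 7)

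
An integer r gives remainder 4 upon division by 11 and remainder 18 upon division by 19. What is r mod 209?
M = 11 × 19 = 209. M₁ = 19, y₁ ≡ 7 mod 11. M₂ = 11, y₂ ≡ 7 mod 19. r = 4×19×7 + 18×11×7 ≡ 37 mod 209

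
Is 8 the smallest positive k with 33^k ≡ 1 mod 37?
Powers of 33 mod 37: 33^1≡33, 33^2≡16, 33^3≡10, 33^4≡34, 33^5≡12, 33^6≡26, 33^7≡7, 33^8≡9, 33^9≡1. 33^8≡9≢1, so ord ≠ 8. No, the actual order is 9.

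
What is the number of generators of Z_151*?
Number of primitive roots mod 151 = φ(p-1) = φ(150) = 40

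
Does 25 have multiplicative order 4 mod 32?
Powers of 25 mod 32: 25^1≡25, 25^2≡17, 25^3≡9, 25^4≡1. First k with 25^k≡1 is k=4. Yes, ord_32(25) = 4.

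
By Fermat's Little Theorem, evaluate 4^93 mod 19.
By Fermat: 4^{18} ≡ 1 (mod 19). 93 = 5×18 + 3. So 4^{93} ≡ 4^{3} ≡ 7 (mod 19)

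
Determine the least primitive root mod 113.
g = 3. Powers: [3, 9, 27, 81, 17, 51, 40, ...] generates all 112 non-zero residues.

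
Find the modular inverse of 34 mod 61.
Since 61 is prime, by Fermat 34^(-1) ≡ 34^{59} ≡ 9 (mod 61). Verify: 34 × 9 = 306 ≡ 1 (mod 61)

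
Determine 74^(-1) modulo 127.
Since 127 is prime, by Fermat 74^(-1) ≡ 74^{125} ≡ 115 mod 127. Verify: 74 × 115 = 8510 ≡ 1 mod 127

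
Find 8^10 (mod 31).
By repeated squaring (mod 31): 8^{1}≡8, 8^{2}≡2, 8^{4}≡4, 8^{8}≡16. Then 8^{10} = 8^{8+2} ≡ 16 × 2 ≡ 1 (mod 31)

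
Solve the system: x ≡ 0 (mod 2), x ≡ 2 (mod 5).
M = 2 × 5 = 10. M₁ = 5, y₁ ≡ 1 (mod 2). M₂ = 2, y₂ ≡ 3 (mod 5). x = 0×5×1 + 2×2×3 ≡ 2 (mod 10)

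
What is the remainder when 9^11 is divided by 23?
By repeated squaring (mod 23): 9^{1}≡9, 9^{2}≡12, 9^{4}≡6, 9^{8}≡13. Then 9^{11} = 9^{8+2+1} ≡ 13 × 12 × 9 ≡ 1 (mod 23)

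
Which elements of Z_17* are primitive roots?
There are φ(16) = 8 primitive roots mod 17: {3, 5, 6, 7, 10, 11, 12, 14}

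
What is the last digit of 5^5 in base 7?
By repeated squaring (mod 7): 5^{1}≡5, 5^{2}≡4, 5^{4}≡2. Then 5^{5} = 5^{4+1} ≡ 2 × 5 ≡ 3 (mod 7)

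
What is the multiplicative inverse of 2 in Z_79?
Since 79 is prime, by Fermat 2^(-1) ≡ 2^{77} ≡ 40 mod 79. Verify: 2 × 40 = 80 ≡ 1 mod 79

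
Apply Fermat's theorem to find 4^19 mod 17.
By Fermat: 4^{16} ≡ 1 mod 17. So 4^{19} = 4^{16} · 4^{3} ≡ 4^{3} ≡ 13 mod 17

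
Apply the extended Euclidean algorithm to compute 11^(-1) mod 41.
Extended GCD: 11(15) + 41(-4) = 1. So 11^(-1) ≡ 15 mod 41. Verify: 11 × 15 = 165 ≡ 1 mod 41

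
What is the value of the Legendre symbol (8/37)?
(8/37) = 8^{18} mod 37 = -1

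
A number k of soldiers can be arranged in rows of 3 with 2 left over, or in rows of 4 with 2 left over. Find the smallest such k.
M = 3 × 4 = 12. M₁ = 4, y₁ ≡ 1 (mod 3). M₂ = 3, y₂ ≡ 3 (mod 4). k = 2×4×1 + 2×3×3 ≡ 2 (mod 12)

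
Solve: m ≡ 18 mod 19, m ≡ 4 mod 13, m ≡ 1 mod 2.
M = 19 × 13 × 2 = 494. M₁ = 26, y₁ ≡ 11 mod 19. M₂ = 38, y₂ ≡ 12 mod 13. M₃ = 247, y₃ ≡ 1 mod 2. m = 18×26×11 + 4×38×12 + 1×247×1 ≡ 303 mod 494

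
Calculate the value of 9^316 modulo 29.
Using Fermat: 9^{28} ≡ 1 mod 29. 316 ≡ 8 mod 28. So 9^{316} ≡ 9^{8} ≡ 20 mod 29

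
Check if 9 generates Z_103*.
9^{17} ≡ 1 (mod 103) and 17 < 102, so ord_103(9) = 17 ≠ 102 and 9 is not a primitive root.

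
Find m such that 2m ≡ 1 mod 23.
Since 23 is prime, by Fermat 2^(-1) ≡ 2^{21} ≡ 12 mod 23. Verify: 2 × 12 = 24 ≡ 1 mod 23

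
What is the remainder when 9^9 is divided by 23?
By repeated squaring (mod 23): 9^{1}≡9, 9^{2}≡12, 9^{4}≡6, 9^{8}≡13. Then 9^{9} = 9^{8+1} ≡ 13 × 9 ≡ 2 (mod 23)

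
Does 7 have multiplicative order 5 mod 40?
Powers of 7 mod 40: 7^1≡7, 7^2≡9, 7^3≡23, 7^4≡1. Already 7^4≡1, so the order is 4 < 5. No, the actual order is 4.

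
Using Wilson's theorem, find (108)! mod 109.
By Wilson's theorem, (108)! ≡ -1 ≡ 108 (mod 109)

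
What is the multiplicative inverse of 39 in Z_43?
Since 43 is prime, by Fermat 39^(-1) ≡ 39^{41} ≡ 32 mod 43. Verify: 39 × 32 = 1248 ≡ 1 mod 43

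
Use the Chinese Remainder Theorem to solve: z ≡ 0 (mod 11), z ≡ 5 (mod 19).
M = 11 × 19 = 209. M₁ = 19, y₁ ≡ 7 (mod 11). M₂ = 11, y₂ ≡ 7 (mod 19). z = 0×19×7 + 5×11×7 ≡ 176 (mod 209)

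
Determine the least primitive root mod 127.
g = 3. For each prime q|126: 3^{63}≡126, 3^{42}≡107, 3^{18}≡4, none ≡ 1, so ord_127(3) = 126 and 3 is a primitive root.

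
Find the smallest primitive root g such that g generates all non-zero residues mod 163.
g = 2. Powers: [2, 4, 8, 16, 32, 64, 128, ...] generates all 162 non-zero residues.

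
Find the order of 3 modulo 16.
Powers of 3 mod 16: 3^1≡3, 3^2≡9, 3^3≡11, 3^4≡1. ord_16(3) = 4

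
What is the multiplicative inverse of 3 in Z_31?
Since 31 is prime, by Fermat 3^(-1) ≡ 3^{29} ≡ 21 mod 31. Verify: 3 × 21 = 63 ≡ 1 mod 31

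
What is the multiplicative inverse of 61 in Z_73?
Since 73 is prime, by Fermat 61^(-1) ≡ 61^{71} ≡ 6 mod 73. Verify: 61 × 6 = 366 ≡ 1 mod 73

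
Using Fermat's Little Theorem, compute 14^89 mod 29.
By Fermat: 14^{28} ≡ 1 (mod 29). 89 = 3×28 + 5. So 14^{89} ≡ 14^{5} ≡ 19 (mod 29)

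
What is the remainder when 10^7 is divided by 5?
By repeated squaring mod 5: 10^{1}≡0, 10^{2}≡0, 10^{4}≡0. Then 10^{7} = 10^{4+2+1} ≡ 0 × 0 × 0 ≡ 0 mod 5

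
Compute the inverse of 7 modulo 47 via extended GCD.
Extended GCD: 7(-20) + 47(3) = 1. So 7^(-1) ≡ -20 ≡ 27 (mod 47). Verify: 7 × 27 = 189 ≡ 1 (mod 47)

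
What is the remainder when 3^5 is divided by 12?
By repeated squaring (mod 12): 3^{1}≡3, 3^{2}≡9, 3^{4}≡9. Then 3^{5} = 3^{4+1} ≡ 9 × 3 ≡ 3 (mod 12)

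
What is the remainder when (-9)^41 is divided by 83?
By repeated squaring (mod 83): (-9)^{1}≡74, (-9)^{2}≡81, (-9)^{4}≡4, (-9)^{8}≡16, (-9)^{16}≡7, (-9)^{32}≡49. Then (-9)^{41} = (-9)^{32+8+1} ≡ 49 × 16 × 74 ≡ 82 (mod 83)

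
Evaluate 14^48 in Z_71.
By repeated squaring mod 71: 14^{1}≡14, 14^{2}≡54, 14^{4}≡5, 14^{8}≡25, 14^{16}≡57, 14^{32}≡54. Then 14^{48} = 14^{32+16} ≡ 54 × 57 ≡ 25 mod 71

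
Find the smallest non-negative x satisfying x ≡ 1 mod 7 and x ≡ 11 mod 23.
M = 7 × 23 = 161. M₁ = 23, y₁ ≡ 4 mod 7. M₂ = 7, y₂ ≡ 10 mod 23. x = 1×23×4 + 11×7×10 ≡ 57 mod 161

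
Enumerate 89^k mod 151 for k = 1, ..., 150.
89^1, 89^2, ..., 89^{150} mod 151: [89, 69, 101, 80, 23, 84, 77, 58, 28, 76, 120, 110, 126, 40, 87, 42, 114, 29, 14, 38, 60, 55, 63, 20, 119, 21, 57, 90, 7, 19, 30, 103, 107, 10, 135, 86, 104, 45, 79, 85, 15, 127, 129, 5, 143, 43, 52, 98, 115, 118, 83, 139, 140, 78, 147, 97, 26, 49, 133, 59, 117, 145, 70, 39, 149, 124, 13, 100, 142, 105, 134, 148, 35, 95, 150, 62, 82, 50, 71, 128, 67, 74, 93, 123, 75, 31, 41, 25, 111, 64, 109, 37, 122, 137, 113, 91, 96, 88, 131, 32, 130, 94, 61, 144, 132, 121, 48, 44, 141, 16, 65, 47, 106, 72, 66, 136, 24, 22, 146, 8, 108, 99, 53, 36, 33, 68, 12, 11, 73, 4, 54, 125, 102, 18, 92, 34, 6, 81, 112, 2, 27, 138, 51, 9, 46, 17, 3, 116, 56, 1]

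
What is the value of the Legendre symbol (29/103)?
(29/103) = 29^{51} mod 103 = 1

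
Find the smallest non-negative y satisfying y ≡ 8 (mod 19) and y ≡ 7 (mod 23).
M = 19 × 23 = 437. M₁ = 23, y₁ ≡ 5 (mod 19). M₂ = 19, y₂ ≡ 17 (mod 23). y = 8×23×5 + 7×19×17 ≡ 122 (mod 437)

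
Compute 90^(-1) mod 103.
Since 103 is prime, by Fermat 90^(-1) ≡ 90^{101} ≡ 95 mod 103. Verify: 90 × 95 = 8550 ≡ 1 mod 103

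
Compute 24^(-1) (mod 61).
Since 61 is prime, by Fermat 24^(-1) ≡ 24^{59} ≡ 28 (mod 61). Verify: 24 × 28 = 672 ≡ 1 (mod 61)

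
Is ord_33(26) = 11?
Powers of 26 mod 33: 26^1≡26, 26^2≡16, 26^3≡20, 26^4≡25, 26^5≡23, 26^6≡4, 26^7≡5, 26^8≡31, 26^9≡14, 26^10≡1. Already 26^10≡1, so the order is 10 < 11. No, the actual order is 10.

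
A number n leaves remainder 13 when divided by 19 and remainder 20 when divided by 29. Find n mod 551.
M = 19 × 29 = 551. M₁ = 29, y₁ ≡ 2 mod 19. M₂ = 19, y₂ ≡ 26 mod 29. n = 13×29×2 + 20×19×26 ≡ 165 mod 551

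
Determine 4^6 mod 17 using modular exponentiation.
By repeated squaring mod 17: 4^{1}≡4, 4^{2}≡16, 4^{4}≡1. Then 4^{6} = 4^{4+2} ≡ 1 × 16 ≡ 16 mod 17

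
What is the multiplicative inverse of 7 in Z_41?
Since 41 is prime, by Fermat 7^(-1) ≡ 7^{39} ≡ 6 mod 41. Verify: 7 × 6 = 42 ≡ 1 mod 41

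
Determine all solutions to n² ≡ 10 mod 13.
The square roots of 10 mod 13 are 7 and 6. Verify: 7² = 49 ≡ 10 mod 13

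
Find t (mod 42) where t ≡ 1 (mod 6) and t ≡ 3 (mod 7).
M = 6 × 7 = 42. M₁ = 7, y₁ ≡ 1 (mod 6). M₂ = 6, y₂ ≡ 6 (mod 7). t = 1×7×1 + 3×6×6 ≡ 31 (mod 42)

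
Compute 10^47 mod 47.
Using Fermat: 10^{46} ≡ 1 mod 47. 47 ≡ 1 mod 46. So 10^{47} ≡ 10^{1} ≡ 10 mod 47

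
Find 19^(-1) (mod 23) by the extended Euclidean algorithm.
Extended GCD: 19(-6) + 23(5) = 1. So 19^(-1) ≡ -6 ≡ 17 (mod 23). Verify: 19 × 17 = 323 ≡ 1 (mod 23)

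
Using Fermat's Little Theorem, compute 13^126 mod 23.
By Fermat: 13^{22} ≡ 1 mod 23. 126 = 5×22 + 16. So 13^{126} ≡ 13^{16} ≡ 4 mod 23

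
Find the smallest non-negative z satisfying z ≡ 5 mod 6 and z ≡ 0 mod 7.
M = 6 × 7 = 42. M₁ = 7, y₁ ≡ 1 mod 6. M₂ = 6, y₂ ≡ 6 mod 7. z = 5×7×1 + 0×6×6 ≡ 35 mod 42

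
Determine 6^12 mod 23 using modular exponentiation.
By repeated squaring mod 23: 6^{1}≡6, 6^{2}≡13, 6^{4}≡8, 6^{8}≡18. Then 6^{12} = 6^{8+4} ≡ 18 × 8 ≡ 6 mod 23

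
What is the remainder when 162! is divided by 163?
By Wilson's theorem, (162)! ≡ -1 ≡ 162 (mod 163)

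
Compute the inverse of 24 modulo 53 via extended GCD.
Extended GCD: 24(-11) + 53(5) = 1. So 24^(-1) ≡ -11 ≡ 42 mod 53. Verify: 24 × 42 = 1008 ≡ 1 mod 53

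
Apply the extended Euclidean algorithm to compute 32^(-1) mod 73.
Extended GCD: 32(16) + 73(-7) = 1. So 32^(-1) ≡ 16 (mod 73). Verify: 32 × 16 = 512 ≡ 1 (mod 73)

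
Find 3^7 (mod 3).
By repeated squaring (mod 3): 3^{1}≡0, 3^{2}≡0, 3^{4}≡0. Then 3^{7} = 3^{4+2+1} ≡ 0 × 0 × 0 ≡ 0 (mod 3)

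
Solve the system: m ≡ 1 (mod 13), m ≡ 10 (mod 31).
M = 13 × 31 = 403. M₁ = 31, y₁ ≡ 8 (mod 13). M₂ = 13, y₂ ≡ 12 (mod 31). m = 1×31×8 + 10×13×12 ≡ 196 (mod 403)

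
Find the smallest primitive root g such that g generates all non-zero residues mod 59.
g = 2. Powers: [2, 4, 8, 16, 32, 5, 10, ...] generates all 58 non-zero residues.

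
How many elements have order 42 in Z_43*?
Number of primitive roots mod 43 = φ(p-1) = φ(42) = 12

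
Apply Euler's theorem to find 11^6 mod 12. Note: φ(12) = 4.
By Euler: 11^{4} ≡ 1 mod 12 since gcd(11, 12) = 1. 6 = 1×4 + 2. So 11^{6} ≡ 11^{2} ≡ 1 mod 12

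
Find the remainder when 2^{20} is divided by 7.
By Fermat: 2^{6} ≡ 1 mod 7. 20 = 3×6 + 2. So 2^{20} ≡ 2^{2} ≡ 4 mod 7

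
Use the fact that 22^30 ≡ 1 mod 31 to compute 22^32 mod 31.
By Fermat: 22^{30} ≡ 1 mod 31. So 22^{32} = 22^{30} · 22^{2} ≡ 22^{2} ≡ 19 mod 31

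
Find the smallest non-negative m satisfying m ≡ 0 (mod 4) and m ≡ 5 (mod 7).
M = 4 × 7 = 28. M₁ = 7, y₁ ≡ 3 (mod 4). M₂ = 4, y₂ ≡ 2 (mod 7). m = 0×7×3 + 5×4×2 ≡ 12 (mod 28)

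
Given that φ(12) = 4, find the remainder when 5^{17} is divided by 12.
By Euler: 5^{4} ≡ 1 (mod 12) since gcd(5, 12) = 1. 17 = 4×4 + 1. So 5^{17} ≡ 5^{1} ≡ 5 (mod 12)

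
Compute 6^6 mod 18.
By repeated squaring (mod 18): 6^{1}≡6, 6^{2}≡0, 6^{4}≡0. Then 6^{6} = 6^{4+2} ≡ 0 × 0 ≡ 0 (mod 18)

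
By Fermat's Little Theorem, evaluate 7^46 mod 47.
By Fermat's Little Theorem, 7^{46} ≡ 1 (mod 47) since 47 is prime and gcd(7, 47) = 1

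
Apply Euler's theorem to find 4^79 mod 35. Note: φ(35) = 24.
By Euler: 4^{24} ≡ 1 mod 35 since gcd(4, 35) = 1. 79 = 3×24 + 7. So 4^{79} ≡ 4^{7} ≡ 4 mod 35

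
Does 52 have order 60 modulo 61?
52^{10} ≡ 1 (mod 61) and 10 < 60, so ord_61(52) = 10 ≠ 60 and 52 is not a primitive root.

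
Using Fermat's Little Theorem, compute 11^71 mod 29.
By Fermat: 11^{28} ≡ 1 (mod 29). 71 = 2×28 + 15. So 11^{71} ≡ 11^{15} ≡ 18 (mod 29)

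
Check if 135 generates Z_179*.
135^{89} ≡ 1 (mod 179) and 89 < 178, so ord_179(135) = 89 ≠ 178 and 135 is not a primitive root.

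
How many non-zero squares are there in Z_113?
The squaring map on Z_113* is 2-to-1, so there are (112)/2 = 56 QRs.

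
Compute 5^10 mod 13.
By repeated squaring mod 13: 5^{1}≡5, 5^{2}≡12, 5^{4}≡1, 5^{8}≡1. Then 5^{10} = 5^{8+2} ≡ 1 × 12 ≡ 12 mod 13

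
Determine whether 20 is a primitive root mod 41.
20^{20} ≡ 1 (mod 41) and 20 < 40, so ord_41(20) = 20 ≠ 40 and 20 is not a primitive root.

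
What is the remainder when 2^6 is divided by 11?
By repeated squaring mod 11: 2^{1}≡2, 2^{2}≡4, 2^{4}≡5. Then 2^{6} = 2^{4+2} ≡ 5 × 4 ≡ 9 mod 11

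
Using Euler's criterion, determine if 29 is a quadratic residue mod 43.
By Euler's criterion: 29^{21} ≡ 42 (mod 43). Since this equals -1 (≡ 42), 29 is not a QR.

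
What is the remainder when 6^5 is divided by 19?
By repeated squaring (mod 19): 6^{1}≡6, 6^{2}≡17, 6^{4}≡4. Then 6^{5} = 6^{4+1} ≡ 4 × 6 ≡ 5 (mod 19)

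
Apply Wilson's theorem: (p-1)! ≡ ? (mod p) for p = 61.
By Wilson's theorem, (60)! ≡ -1 ≡ 60 (mod 61)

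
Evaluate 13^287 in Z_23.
Using Fermat: 13^{22} ≡ 1 mod 23. 287 ≡ 1 mod 22. So 13^{287} ≡ 13^{1} ≡ 13 mod 23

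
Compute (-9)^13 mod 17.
By repeated squaring (mod 17): (-9)^{1}≡8, (-9)^{2}≡13, (-9)^{4}≡16, (-9)^{8}≡1. Then (-9)^{13} = (-9)^{8+4+1} ≡ 1 × 16 × 8 ≡ 9 (mod 17)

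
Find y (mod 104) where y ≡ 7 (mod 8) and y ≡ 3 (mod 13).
M = 8 × 13 = 104. M₁ = 13, y₁ ≡ 5 (mod 8). M₂ = 8, y₂ ≡ 5 (mod 13). y = 7×13×5 + 3×8×5 ≡ 55 (mod 104)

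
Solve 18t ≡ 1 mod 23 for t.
Since 23 is prime, by Fermat 18^(-1) ≡ 18^{21} ≡ 9 mod 23. Verify: 18 × 9 = 162 ≡ 1 mod 23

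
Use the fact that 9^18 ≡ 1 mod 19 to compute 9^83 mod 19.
By Fermat: 9^{18} ≡ 1 mod 19. 83 = 4×18 + 11. So 9^{83} ≡ 9^{11} ≡ 5 mod 19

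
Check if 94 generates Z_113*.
ord_113(94) divides 112. For each prime q|112: 94^{56}≡112, 94^{16}≡49, none ≡ 1. So 94 has order 112 and is a primitive root mod 113.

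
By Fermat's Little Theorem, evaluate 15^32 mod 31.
By Fermat: 15^{30} ≡ 1 (mod 31). So 15^{32} = 15^{30} · 15^{2} ≡ 15^{2} ≡ 8 (mod 31)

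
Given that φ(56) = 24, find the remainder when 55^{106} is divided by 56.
By Euler: 55^{24} ≡ 1 mod 56 since gcd(55, 56) = 1. 106 = 4×24 + 10. So 55^{106} ≡ 55^{10} ≡ 1 mod 56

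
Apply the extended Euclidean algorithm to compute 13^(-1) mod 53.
Extended GCD: 13(-4) + 53(1) = 1. So 13^(-1) ≡ -4 ≡ 49 (mod 53). Verify: 13 × 49 = 637 ≡ 1 (mod 53)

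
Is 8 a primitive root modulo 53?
ord_53(8) divides 52. For each prime q|52: 8^{26}≡52, 8^{4}≡15, none ≡ 1. So 8 has order 52 and is a primitive root mod 53.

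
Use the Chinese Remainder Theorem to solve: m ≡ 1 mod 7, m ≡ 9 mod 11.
M = 7 × 11 = 77. M₁ = 11, y₁ ≡ 2 mod 7. M₂ = 7, y₂ ≡ 8 mod 11. m = 1×11×2 + 9×7×8 ≡ 64 mod 77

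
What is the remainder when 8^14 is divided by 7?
Using Fermat: 8^{6} ≡ 1 mod 7. 14 ≡ 2 mod 6. So 8^{14} ≡ 8^{2} ≡ 1 mod 7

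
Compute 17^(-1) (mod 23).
Since 23 is prime, by Fermat 17^(-1) ≡ 17^{21} ≡ 19 (mod 23). Verify: 17 × 19 = 323 ≡ 1 (mod 23)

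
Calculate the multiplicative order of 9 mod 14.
Powers of 9 mod 14: 9^1≡9, 9^2≡11, 9^3≡1. ord_14(9) = 3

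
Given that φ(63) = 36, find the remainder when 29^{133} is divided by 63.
By Euler: 29^{36} ≡ 1 mod 63 since gcd(29, 63) = 1. 133 = 3×36 + 25. So 29^{133} ≡ 29^{25} ≡ 29 mod 63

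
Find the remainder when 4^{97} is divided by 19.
By Fermat: 4^{18} ≡ 1 mod 19. 97 = 5×18 + 7. So 4^{97} ≡ 4^{7} ≡ 6 mod 19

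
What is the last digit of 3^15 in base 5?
Using Fermat: 3^{4} ≡ 1 (mod 5). 15 ≡ 3 (mod 4). So 3^{15} ≡ 3^{3} ≡ 2 (mod 5)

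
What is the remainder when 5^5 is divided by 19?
By repeated squaring mod 19: 5^{1}≡5, 5^{2}≡6, 5^{4}≡17. Then 5^{5} = 5^{4+1} ≡ 17 × 5 ≡ 9 mod 19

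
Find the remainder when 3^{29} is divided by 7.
By Fermat: 3^{6} ≡ 1 (mod 7). 29 = 4×6 + 5. So 3^{29} ≡ 3^{5} ≡ 5 (mod 7)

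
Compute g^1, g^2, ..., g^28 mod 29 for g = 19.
19^1, 19^2, ..., 19^{28} mod 29: [19, 13, 15, 24, 21, 22, 12, 25, 11, 6, 27, 20, 3, 28, 10, 16, 14, 5, 8, 7, 17, 4, 18, 23, 2, 9, 26, 1]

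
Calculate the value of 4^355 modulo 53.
Using Fermat: 4^{52} ≡ 1 (mod 53). 355 ≡ 43 (mod 52). So 4^{355} ≡ 4^{43} ≡ 9 (mod 53)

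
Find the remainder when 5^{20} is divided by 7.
By Fermat: 5^{6} ≡ 1 (mod 7). 20 = 3×6 + 2. So 5^{20} ≡ 5^{2} ≡ 4 (mod 7)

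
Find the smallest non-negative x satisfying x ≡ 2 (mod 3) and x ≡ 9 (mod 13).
M = 3 × 13 = 39. M₁ = 13, y₁ ≡ 1 (mod 3). M₂ = 3, y₂ ≡ 9 (mod 13). x = 2×13×1 + 9×3×9 ≡ 35 (mod 39)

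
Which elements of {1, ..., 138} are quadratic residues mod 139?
QRs mod 139: {1, 4, 5, 6, 7, 9, 11, 13, 16, 20, 24, 25, 28, 29, 30, 31, 34, 35, 36, 37, 38, 41, 42, 44, 45, 46, 47, 49, 51, 52, 54, 55, 57, 63, 64, 65, 66, 67, 69, 71, 77, 78, 79, 80, 81, 83, 86, 89, 91, 96, 99, 100, 106, 107, 112, 113, 116, 117, 118, 120, 121, 122, 124, 125, 127, 129, 131, 136, 137}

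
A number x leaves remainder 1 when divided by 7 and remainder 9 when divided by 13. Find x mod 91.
M = 7 × 13 = 91. M₁ = 13, y₁ ≡ 6 mod 7. M₂ = 7, y₂ ≡ 2 mod 13. x = 1×13×6 + 9×7×2 ≡ 22 mod 91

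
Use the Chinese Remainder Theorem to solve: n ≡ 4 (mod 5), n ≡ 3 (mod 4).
M = 5 × 4 = 20. M₁ = 4, y₁ ≡ 4 (mod 5). M₂ = 5, y₂ ≡ 1 (mod 4). n = 4×4×4 + 3×5×1 ≡ 19 (mod 20)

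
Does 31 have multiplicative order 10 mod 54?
Powers of 31 mod 54: 31^1≡31, 31^2≡43, 31^3≡37, 31^4≡13, 31^5≡25, 31^6≡19, 31^7≡49, 31^8≡7, 31^9≡1. Already 31^9≡1, so the order is 9 < 10. No, the actual order is 9.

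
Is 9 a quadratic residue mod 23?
By Euler's criterion: 9^{11} ≡ 1 (mod 23). Since this equals 1, 9 is a QR.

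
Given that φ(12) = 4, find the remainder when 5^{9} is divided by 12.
By Euler: 5^{4} ≡ 1 (mod 12) since gcd(5, 12) = 1. 9 = 2×4 + 1. So 5^{9} ≡ 5^{1} ≡ 5 (mod 12)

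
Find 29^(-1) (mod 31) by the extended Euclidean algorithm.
Extended GCD: 29(15) + 31(-14) = 1. So 29^(-1) ≡ 15 (mod 31). Verify: 29 × 15 = 435 ≡ 1 (mod 31)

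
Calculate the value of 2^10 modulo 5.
Using Fermat: 2^{4} ≡ 1 mod 5. 10 ≡ 2 mod 4. So 2^{10} ≡ 2^{2} ≡ 4 mod 5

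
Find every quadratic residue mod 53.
Squares in Z_53*: {1, 4, 6, 7, 9, 10, 11, 13, 15, 16, 17, 24, 25, 28, 29, 36, 37, 38, 40, 42, 43, 44, 46, 47, 49, 52}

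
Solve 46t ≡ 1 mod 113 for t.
Since 113 is prime, by Fermat 46^(-1) ≡ 46^{111} ≡ 86 mod 113. Verify: 46 × 86 = 3956 ≡ 1 mod 113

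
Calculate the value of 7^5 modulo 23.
By repeated squaring (mod 23): 7^{1}≡7, 7^{2}≡3, 7^{4}≡9. Then 7^{5} = 7^{4+1} ≡ 9 × 7 ≡ 17 (mod 23)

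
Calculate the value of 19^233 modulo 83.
Using Fermat: 19^{82} ≡ 1 (mod 83). 233 ≡ 69 (mod 82). So 19^{233} ≡ 19^{69} ≡ 67 (mod 83)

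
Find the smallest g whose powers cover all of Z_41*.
g = 6. Powers: [6, 36, 11, 25, 27, 39, 29, ...] generates all 40 non-zero residues.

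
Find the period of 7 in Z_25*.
Powers of 7 mod 25: 7^1≡7, 7^2≡24, 7^3≡18, 7^4≡1. Order = 4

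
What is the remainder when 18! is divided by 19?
By Wilson's theorem, (18)! ≡ -1 ≡ 18 (mod 19)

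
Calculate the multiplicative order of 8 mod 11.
Powers of 8 mod 11: 8^1≡8, 8^2≡9, 8^3≡6, 8^4≡4, 8^5≡10, 8^6≡3, 8^7≡2, 8^8≡5, 8^9≡7, 8^10≡1. Order = 10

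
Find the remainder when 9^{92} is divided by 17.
By Fermat: 9^{16} ≡ 1 mod 17. 92 = 5×16 + 12. So 9^{92} ≡ 9^{12} ≡ 16 mod 17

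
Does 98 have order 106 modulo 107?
ord_107(98) divides 106. For each prime q|106: 98^{53}≡106, 98^{2}≡81, none ≡ 1. So 98 has order 106 and is a primitive root mod 107.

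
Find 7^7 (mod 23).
By repeated squaring (mod 23): 7^{1}≡7, 7^{2}≡3, 7^{4}≡9. Then 7^{7} = 7^{4+2+1} ≡ 9 × 3 × 7 ≡ 5 (mod 23)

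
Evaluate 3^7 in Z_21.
By repeated squaring (mod 21): 3^{1}≡3, 3^{2}≡9, 3^{4}≡18. Then 3^{7} = 3^{4+2+1} ≡ 18 × 9 × 3 ≡ 3 (mod 21)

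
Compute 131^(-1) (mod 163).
Since 163 is prime, by Fermat 131^(-1) ≡ 131^{161} ≡ 56 (mod 163). Verify: 131 × 56 = 7336 ≡ 1 (mod 163)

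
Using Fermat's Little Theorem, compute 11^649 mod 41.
By Fermat: 11^{40} ≡ 1 (mod 41). 649 ≡ 9 (mod 40). So 11^{649} ≡ 11^{9} ≡ 12 (mod 41)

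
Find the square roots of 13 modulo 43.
The square roots of 13 mod 43 are 23 and 20. Verify: 23² = 529 ≡ 13 mod 43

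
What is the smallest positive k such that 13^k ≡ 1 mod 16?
Powers of 13 mod 16: 13^1≡13, 13^2≡9, 13^3≡5, 13^4≡1. ord_16(13) = 4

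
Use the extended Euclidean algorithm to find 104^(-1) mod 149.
Extended GCD: 104(-53) + 149(37) = 1. So 104^(-1) ≡ -53 ≡ 96 (mod 149). Verify: 104 × 96 = 9984 ≡ 1 (mod 149)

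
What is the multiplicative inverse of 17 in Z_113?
Since 113 is prime, by Fermat 17^(-1) ≡ 17^{111} ≡ 20 mod 113. Verify: 17 × 20 = 340 ≡ 1 mod 113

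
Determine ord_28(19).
Powers of 19 mod 28: 19^1≡19, 19^2≡25, 19^3≡27, 19^4≡9, 19^5≡3, 19^6≡1. So the order of 19 is 6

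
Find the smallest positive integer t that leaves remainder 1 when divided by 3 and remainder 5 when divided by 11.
M = 3 × 11 = 33. M₁ = 11, y₁ ≡ 2 mod 3. M₂ = 3, y₂ ≡ 4 mod 11. t = 1×11×2 + 5×3×4 ≡ 16 mod 33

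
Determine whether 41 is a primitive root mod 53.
ord_53(41) divides 52. For each prime q|52: 41^{26}≡52, 41^{4}≡13, none ≡ 1. So 41 has order 52 and is a primitive root mod 53.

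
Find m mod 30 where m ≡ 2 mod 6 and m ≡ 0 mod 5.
M = 6 × 5 = 30. M₁ = 5, y₁ ≡ 5 mod 6. M₂ = 6, y₂ ≡ 1 mod 5. m = 2×5×5 + 0×6×1 ≡ 20 mod 30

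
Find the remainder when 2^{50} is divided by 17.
By Fermat: 2^{16} ≡ 1 mod 17. 50 = 3×16 + 2. So 2^{50} ≡ 2^{2} ≡ 4 mod 17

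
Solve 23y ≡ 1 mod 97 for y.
Since 97 is prime, by Fermat 23^(-1) ≡ 23^{95} ≡ 38 mod 97. Verify: 23 × 38 = 874 ≡ 1 mod 97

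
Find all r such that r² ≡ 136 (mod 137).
The square roots of 136 mod 137 are 37 and 100. Verify: 37² = 1369 ≡ 136 (mod 137)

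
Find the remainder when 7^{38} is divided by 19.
By Fermat: 7^{18} ≡ 1 (mod 19). 38 = 2×18 + 2. So 7^{38} ≡ 7^{2} ≡ 11 (mod 19)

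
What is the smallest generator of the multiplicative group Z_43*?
g = 3. Powers: [3, 9, 27, 38, 28, 41, ...] generates all 42 non-zero residues.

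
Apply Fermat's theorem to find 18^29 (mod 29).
By Fermat: 18^{28} ≡ 1 (mod 29). So 18^{29} = 18^{28} · 18^{1} ≡ 18^{1} ≡ 18 (mod 29)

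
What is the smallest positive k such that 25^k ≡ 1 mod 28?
Powers of 25 mod 28: 25^1≡25, 25^2≡9, 25^3≡1. So the order of 25 is 3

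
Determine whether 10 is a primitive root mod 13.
10^{6} ≡ 1 (mod 13) and 6 < 12, so ord_13(10) = 6 ≠ 12 and 10 is not a primitive root.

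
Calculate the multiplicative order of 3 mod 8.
Powers of 3 mod 8: 3^1≡3, 3^2≡1. Order = 2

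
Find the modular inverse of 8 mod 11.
Since 11 is prime, by Fermat 8^(-1) ≡ 8^{9} ≡ 7 (mod 11). Verify: 8 × 7 = 56 ≡ 1 (mod 11)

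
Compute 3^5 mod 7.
By repeated squaring (mod 7): 3^{1}≡3, 3^{2}≡2, 3^{4}≡4. Then 3^{5} = 3^{4+1} ≡ 4 × 3 ≡ 5 (mod 7)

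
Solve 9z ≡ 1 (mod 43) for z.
Since 43 is prime, by Fermat 9^(-1) ≡ 9^{41} ≡ 24 (mod 43). Verify: 9 × 24 = 216 ≡ 1 (mod 43)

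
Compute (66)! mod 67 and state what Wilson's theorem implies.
(66)! mod 67 = 66. Since this equals -1 (mod 67), Wilson confirms 67 is prime.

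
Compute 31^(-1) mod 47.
Since 47 is prime, by Fermat 31^(-1) ≡ 31^{45} ≡ 44 mod 47. Verify: 31 × 44 = 1364 ≡ 1 mod 47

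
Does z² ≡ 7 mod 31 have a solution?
By Euler's criterion: 7^{15} ≡ 1 mod 31. Since this equals 1, 7 is a QR.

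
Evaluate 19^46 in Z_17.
Using Fermat: 19^{16} ≡ 1 (mod 17). 46 ≡ 14 (mod 16). So 19^{46} ≡ 19^{14} ≡ 13 (mod 17)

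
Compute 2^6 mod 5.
Using Fermat: 2^{4} ≡ 1 (mod 5). 6 ≡ 2 (mod 4). So 2^{6} ≡ 2^{2} ≡ 4 (mod 5)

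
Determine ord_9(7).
Powers of 7 mod 9: 7^1≡7, 7^2≡4, 7^3≡1. ord_9(7) = 3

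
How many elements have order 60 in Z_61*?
A prime p has φ(p-1) primitive roots; here φ(60) = 16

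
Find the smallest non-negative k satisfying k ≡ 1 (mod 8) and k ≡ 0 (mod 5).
M = 8 × 5 = 40. M₁ = 5, y₁ ≡ 5 (mod 8). M₂ = 8, y₂ ≡ 2 (mod 5). k = 1×5×5 + 0×8×2 ≡ 25 (mod 40)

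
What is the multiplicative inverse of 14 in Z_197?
Since 197 is prime, by Fermat 14^(-1) ≡ 14^{195} ≡ 183 (mod 197). Verify: 14 × 183 = 2562 ≡ 1 (mod 197)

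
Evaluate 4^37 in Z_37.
Using Fermat: 4^{36} ≡ 1 (mod 37). 37 ≡ 1 (mod 36). So 4^{37} ≡ 4^{1} ≡ 4 (mod 37)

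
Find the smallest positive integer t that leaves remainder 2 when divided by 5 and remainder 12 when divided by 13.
M = 5 × 13 = 65. M₁ = 13, y₁ ≡ 2 mod 5. M₂ = 5, y₂ ≡ 8 mod 13. t = 2×13×2 + 12×5×8 ≡ 12 mod 65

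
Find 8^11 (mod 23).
By repeated squaring (mod 23): 8^{1}≡8, 8^{2}≡18, 8^{4}≡2, 8^{8}≡4. Then 8^{11} = 8^{8+2+1} ≡ 4 × 18 × 8 ≡ 1 (mod 23)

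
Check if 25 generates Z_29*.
25^{7} ≡ 1 mod 29 and 7 < 28, so ord_29(25) = 7 ≠ 28 and 25 is not a primitive root.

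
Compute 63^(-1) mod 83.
Since 83 is prime, by Fermat 63^(-1) ≡ 63^{81} ≡ 29 mod 83. Verify: 63 × 29 = 1827 ≡ 1 mod 83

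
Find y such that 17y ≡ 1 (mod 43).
Since 43 is prime, by Fermat 17^(-1) ≡ 17^{41} ≡ 38 (mod 43). Verify: 17 × 38 = 646 ≡ 1 (mod 43)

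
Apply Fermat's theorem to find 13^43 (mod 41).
By Fermat: 13^{40} ≡ 1 (mod 41). So 13^{43} = 13^{40} · 13^{3} ≡ 13^{3} ≡ 24 (mod 41)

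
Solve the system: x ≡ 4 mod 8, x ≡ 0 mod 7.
M = 8 × 7 = 56. M₁ = 7, y₁ ≡ 7 mod 8. M₂ = 8, y₂ ≡ 1 mod 7. x = 4×7×7 + 0×8×1 ≡ 28 mod 56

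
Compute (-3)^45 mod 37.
Using Fermat: (-3)^{36} ≡ 1 (mod 37). 45 ≡ 9 (mod 36). So (-3)^{45} ≡ (-3)^{9} ≡ 1 (mod 37)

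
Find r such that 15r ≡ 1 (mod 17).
Since 17 is prime, by Fermat 15^(-1) ≡ 15^{15} ≡ 8 (mod 17). Verify: 15 × 8 = 120 ≡ 1 (mod 17)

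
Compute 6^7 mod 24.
By repeated squaring (mod 24): 6^{1}≡6, 6^{2}≡12, 6^{4}≡0. Then 6^{7} = 6^{4+2+1} ≡ 0 × 12 × 6 ≡ 0 (mod 24)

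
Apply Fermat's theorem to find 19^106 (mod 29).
By Fermat: 19^{28} ≡ 1 (mod 29). 106 = 3×28 + 22. So 19^{106} ≡ 19^{22} ≡ 4 (mod 29)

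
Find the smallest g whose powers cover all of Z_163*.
g = 2. Powers: [2, 4, 8, 16, 32, 64, ...] generates all 162 non-zero residues.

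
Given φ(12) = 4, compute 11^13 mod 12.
By Euler: 11^{4} ≡ 1 (mod 12) since gcd(11, 12) = 1. 13 = 3×4 + 1. So 11^{13} ≡ 11^{1} ≡ 11 (mod 12)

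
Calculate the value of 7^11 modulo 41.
By repeated squaring (mod 41): 7^{1}≡7, 7^{2}≡8, 7^{4}≡23, 7^{8}≡37. Then 7^{11} = 7^{8+2+1} ≡ 37 × 8 × 7 ≡ 22 (mod 41)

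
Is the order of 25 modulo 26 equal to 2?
Powers of 25 mod 26: 25^1≡25, 25^2≡1. First k with 25^k≡1 is k=2. Yes, ord_26(25) = 2.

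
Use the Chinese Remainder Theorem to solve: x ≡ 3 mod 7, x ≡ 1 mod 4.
M = 7 × 4 = 28. M₁ = 4, y₁ ≡ 2 mod 7. M₂ = 7, y₂ ≡ 3 mod 4. x = 3×4×2 + 1×7×3 ≡ 17 mod 28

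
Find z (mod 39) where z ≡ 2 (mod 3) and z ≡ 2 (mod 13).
M = 3 × 13 = 39. M₁ = 13, y₁ ≡ 1 (mod 3). M₂ = 3, y₂ ≡ 9 (mod 13). z = 2×13×1 + 2×3×9 ≡ 2 (mod 39)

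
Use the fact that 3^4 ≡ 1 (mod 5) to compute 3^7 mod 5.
By Fermat: 3^{4} ≡ 1 (mod 5). So 3^{7} = 3^{4} · 3^{3} ≡ 3^{3} ≡ 2 (mod 5)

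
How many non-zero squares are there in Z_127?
For prime 127, there are (p-1)/2 = (127-1)/2 = 63 quadratic residues (excluding 0).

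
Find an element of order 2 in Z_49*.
48 has order 2 mod 49 since 48^{2} ≡ 1 mod 49 and no smaller power works.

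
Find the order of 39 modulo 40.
Powers of 39 mod 40: 39^1≡39, 39^2≡1. Order = 2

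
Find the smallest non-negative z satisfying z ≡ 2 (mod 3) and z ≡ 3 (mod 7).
M = 3 × 7 = 21. M₁ = 7, y₁ ≡ 1 (mod 3). M₂ = 3, y₂ ≡ 5 (mod 7). z = 2×7×1 + 3×3×5 ≡ 17 (mod 21)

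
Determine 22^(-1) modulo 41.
Since 41 is prime, by Fermat 22^(-1) ≡ 22^{39} ≡ 28 (mod 41). Verify: 22 × 28 = 616 ≡ 1 (mod 41)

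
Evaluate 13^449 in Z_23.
Using Fermat: 13^{22} ≡ 1 (mod 23). 449 ≡ 9 (mod 22). So 13^{449} ≡ 13^{9} ≡ 3 (mod 23)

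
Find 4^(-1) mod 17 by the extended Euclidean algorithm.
Extended GCD: 4(-4) + 17(1) = 1. So 4^(-1) ≡ -4 ≡ 13 mod 17. Verify: 4 × 13 = 52 ≡ 1 mod 17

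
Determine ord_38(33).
Powers of 33 mod 38: 33^1≡33, 33^2≡25, 33^3≡27, 33^4≡17, 33^5≡29, 33^6≡7, 33^7≡3, 33^8≡23, 33^9≡37, 33^10≡5, 33^11≡13, 33^12≡11, 33^13≡21, 33^14≡9, 33^15≡31, 33^16≡35, 33^17≡15, 33^18≡1. So the order of 33 is 18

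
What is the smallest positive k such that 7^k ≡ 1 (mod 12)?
Powers of 7 mod 12: 7^1≡7, 7^2≡1. Order = 2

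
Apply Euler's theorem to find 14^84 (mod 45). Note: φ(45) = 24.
By Euler: 14^{24} ≡ 1 (mod 45) since gcd(14, 45) = 1. 84 = 3×24 + 12. So 14^{84} ≡ 14^{12} ≡ 1 (mod 45)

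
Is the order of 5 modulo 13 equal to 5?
Powers of 5 mod 13: 5^1≡5, 5^2≡12, 5^3≡8, 5^4≡1. Already 5^4≡1, so the order is 4 < 5. No, the actual order is 4.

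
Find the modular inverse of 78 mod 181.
Since 181 is prime, by Fermat 78^(-1) ≡ 78^{179} ≡ 123 (mod 181). Verify: 78 × 123 = 9594 ≡ 1 (mod 181)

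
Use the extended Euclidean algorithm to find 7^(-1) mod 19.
Extended GCD: 7(-8) + 19(3) = 1. So 7^(-1) ≡ -8 ≡ 11 mod 19. Verify: 7 × 11 = 77 ≡ 1 mod 19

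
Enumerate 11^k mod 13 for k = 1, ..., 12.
11^1, 11^2, ..., 11^{12} mod 13: [11, 4, 5, 3, 7, 12, 2, 9, 8, 10, 6, 1]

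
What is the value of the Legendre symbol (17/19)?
(17/19) = 17^{9} mod 19 = 1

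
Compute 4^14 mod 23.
By repeated squaring (mod 23): 4^{1}≡4, 4^{2}≡16, 4^{4}≡3, 4^{8}≡9. Then 4^{14} = 4^{8+4+2} ≡ 9 × 3 × 16 ≡ 18 (mod 23)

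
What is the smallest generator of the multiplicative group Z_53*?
g = 2. For each prime q|52: 2^{26}≡52, 2^{4}≡16, none ≡ 1, so ord_53(2) = 52 and 2 is a primitive root.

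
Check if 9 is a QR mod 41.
By Euler's criterion: 9^{20} ≡ 1 mod 41. Since this equals 1, 9 is a QR.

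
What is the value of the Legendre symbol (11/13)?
(11/13) = 11^{6} mod 13 = -1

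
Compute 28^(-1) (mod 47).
Since 47 is prime, by Fermat 28^(-1) ≡ 28^{45} ≡ 42 (mod 47). Verify: 28 × 42 = 1176 ≡ 1 (mod 47)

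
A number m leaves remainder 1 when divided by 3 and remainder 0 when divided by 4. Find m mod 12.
M = 3 × 4 = 12. M₁ = 4, y₁ ≡ 1 mod 3. M₂ = 3, y₂ ≡ 3 mod 4. m = 1×4×1 + 0×3×3 ≡ 4 mod 12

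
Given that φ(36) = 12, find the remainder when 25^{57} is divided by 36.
By Euler: 25^{12} ≡ 1 (mod 36) since gcd(25, 36) = 1. 57 = 4×12 + 9. So 25^{57} ≡ 25^{9} ≡ 1 (mod 36)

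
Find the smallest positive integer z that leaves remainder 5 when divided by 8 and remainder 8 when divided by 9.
M = 8 × 9 = 72. M₁ = 9, y₁ ≡ 1 (mod 8). M₂ = 8, y₂ ≡ 8 (mod 9). z = 5×9×1 + 8×8×8 ≡ 53 (mod 72)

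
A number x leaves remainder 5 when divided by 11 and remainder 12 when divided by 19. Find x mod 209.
M = 11 × 19 = 209. M₁ = 19, y₁ ≡ 7 mod 11. M₂ = 11, y₂ ≡ 7 mod 19. x = 5×19×7 + 12×11×7 ≡ 126 mod 209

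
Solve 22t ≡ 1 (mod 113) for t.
Since 113 is prime, by Fermat 22^(-1) ≡ 22^{111} ≡ 36 (mod 113). Verify: 22 × 36 = 792 ≡ 1 (mod 113)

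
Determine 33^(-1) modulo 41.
Since 41 is prime, by Fermat 33^(-1) ≡ 33^{39} ≡ 5 (mod 41). Verify: 33 × 5 = 165 ≡ 1 (mod 41)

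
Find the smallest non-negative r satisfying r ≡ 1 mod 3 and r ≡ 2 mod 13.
M = 3 × 13 = 39. M₁ = 13, y₁ ≡ 1 mod 3. M₂ = 3, y₂ ≡ 9 mod 13. r = 1×13×1 + 2×3×9 ≡ 28 mod 39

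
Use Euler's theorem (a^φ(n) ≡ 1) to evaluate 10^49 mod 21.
By Euler: 10^{12} ≡ 1 (mod 21) since gcd(10, 21) = 1. 49 = 4×12 + 1. So 10^{49} ≡ 10^{1} ≡ 10 (mod 21)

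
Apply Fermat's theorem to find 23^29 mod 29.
By Fermat: 23^{28} ≡ 1 mod 29. So 23^{29} = 23^{28} · 23^{1} ≡ 23^{1} ≡ 23 mod 29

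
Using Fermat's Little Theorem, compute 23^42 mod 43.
By Fermat's Little Theorem, 23^{42} ≡ 1 mod 43 since 43 is prime and gcd(23, 43) = 1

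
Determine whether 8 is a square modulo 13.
By Euler's criterion: 8^{6} ≡ 12 mod 13. Since this equals -1 (≡ 12), 8 is not a QR.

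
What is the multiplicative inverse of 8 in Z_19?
Since 19 is prime, by Fermat 8^(-1) ≡ 8^{17} ≡ 12 (mod 19). Verify: 8 × 12 = 96 ≡ 1 (mod 19)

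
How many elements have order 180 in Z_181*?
Number of primitive roots mod 181 = φ(p-1) = φ(180) = 48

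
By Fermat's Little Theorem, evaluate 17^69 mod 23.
By Fermat: 17^{22} ≡ 1 (mod 23). 69 = 3×22 + 3. So 17^{69} ≡ 17^{3} ≡ 14 (mod 23)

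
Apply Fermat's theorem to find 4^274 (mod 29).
By Fermat: 4^{28} ≡ 1 (mod 29). 274 ≡ 22 (mod 28). So 4^{274} ≡ 4^{22} ≡ 25 (mod 29)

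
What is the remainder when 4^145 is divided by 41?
Using Fermat: 4^{40} ≡ 1 (mod 41). 145 ≡ 25 (mod 40). So 4^{145} ≡ 4^{25} ≡ 40 (mod 41)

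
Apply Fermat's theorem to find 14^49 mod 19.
By Fermat: 14^{18} ≡ 1 mod 19. 49 = 2×18 + 13. So 14^{49} ≡ 14^{13} ≡ 2 mod 19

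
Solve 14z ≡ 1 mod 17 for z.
Since 17 is prime, by Fermat 14^(-1) ≡ 14^{15} ≡ 11 mod 17. Verify: 14 × 11 = 154 ≡ 1 mod 17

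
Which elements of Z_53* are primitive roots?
There are φ(52) = 24 primitive roots mod 53: {2, 3, 5, 8, 12, 14, 18, 19, 20, 21, 22, 26, 27, 31, 32, 33, 34, 35, 39, 41, 45, 48, 50, 51}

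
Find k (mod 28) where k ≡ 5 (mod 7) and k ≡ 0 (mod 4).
M = 7 × 4 = 28. M₁ = 4, y₁ ≡ 2 (mod 7). M₂ = 7, y₂ ≡ 3 (mod 4). k = 5×4×2 + 0×7×3 ≡ 12 (mod 28)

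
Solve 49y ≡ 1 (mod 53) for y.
Since 53 is prime, by Fermat 49^(-1) ≡ 49^{51} ≡ 13 (mod 53). Verify: 49 × 13 = 637 ≡ 1 (mod 53)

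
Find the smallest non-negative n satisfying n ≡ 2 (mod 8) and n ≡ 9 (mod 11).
M = 8 × 11 = 88. M₁ = 11, y₁ ≡ 3 (mod 8). M₂ = 8, y₂ ≡ 7 (mod 11). n = 2×11×3 + 9×8×7 ≡ 42 (mod 88)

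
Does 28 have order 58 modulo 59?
28^{29} ≡ 1 (mod 59) and 29 < 58, so ord_59(28) = 29 ≠ 58 and 28 is not a primitive root.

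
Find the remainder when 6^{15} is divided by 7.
By Fermat: 6^{6} ≡ 1 mod 7. 15 = 2×6 + 3. So 6^{15} ≡ 6^{3} ≡ 6 mod 7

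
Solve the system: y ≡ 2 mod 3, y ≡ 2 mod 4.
M = 3 × 4 = 12. M₁ = 4, y₁ ≡ 1 mod 3. M₂ = 3, y₂ ≡ 3 mod 4. y = 2×4×1 + 2×3×3 ≡ 2 mod 12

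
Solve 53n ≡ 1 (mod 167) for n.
Since 167 is prime, by Fermat 53^(-1) ≡ 53^{165} ≡ 104 (mod 167). Verify: 53 × 104 = 5512 ≡ 1 (mod 167)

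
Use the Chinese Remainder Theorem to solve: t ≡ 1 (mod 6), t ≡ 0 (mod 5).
M = 6 × 5 = 30. M₁ = 5, y₁ ≡ 5 (mod 6). M₂ = 6, y₂ ≡ 1 (mod 5). t = 1×5×5 + 0×6×1 ≡ 25 (mod 30)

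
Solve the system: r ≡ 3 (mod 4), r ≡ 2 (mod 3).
M = 4 × 3 = 12. M₁ = 3, y₁ ≡ 3 (mod 4). M₂ = 4, y₂ ≡ 1 (mod 3). r = 3×3×3 + 2×4×1 ≡ 11 (mod 12)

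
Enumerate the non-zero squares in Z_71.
Quadratic residues modulo 71: {1, 2, 3, 4, 5, 6, 8, 9, 10, 12, 15, 16, 18, 19, 20, 24, 25, 27, 29, 30, 32, 36, 37, 38, 40, 43, 45, 48, 49, 50, 54, 57, 58, 60, 64}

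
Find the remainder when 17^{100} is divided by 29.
By Fermat: 17^{28} ≡ 1 (mod 29). 100 = 3×28 + 16. So 17^{100} ≡ 17^{16} ≡ 1 (mod 29)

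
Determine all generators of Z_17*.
There are φ(16) = 8 primitive roots mod 17: {3, 5, 6, 7, 10, 11, 12, 14}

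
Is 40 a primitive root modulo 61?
40^{12} ≡ 1 mod 61 and 12 < 60, so ord_61(40) = 12 ≠ 60 and 40 is not a primitive root.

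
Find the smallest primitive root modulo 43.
g = 3. For each prime q|42: 3^{21}≡42, 3^{14}≡36, 3^{6}≡41, none ≡ 1, so ord_43(3) = 42 and 3 is a primitive root.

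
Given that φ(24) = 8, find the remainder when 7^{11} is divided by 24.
By Euler: 7^{8} ≡ 1 (mod 24) since gcd(7, 24) = 1. 11 = 1×8 + 3. So 7^{11} ≡ 7^{3} ≡ 7 (mod 24)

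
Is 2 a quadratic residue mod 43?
By Euler's criterion: 2^{21} ≡ 42 (mod 43). Since this equals -1 (≡ 42), 2 is not a QR.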